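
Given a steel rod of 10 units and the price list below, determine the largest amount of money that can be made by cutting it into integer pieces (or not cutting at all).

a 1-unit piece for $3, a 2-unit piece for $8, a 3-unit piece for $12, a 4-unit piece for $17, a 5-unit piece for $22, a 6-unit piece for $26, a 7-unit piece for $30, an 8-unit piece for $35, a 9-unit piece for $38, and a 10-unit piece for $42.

44

Let best[k] be the best obtainable value from length k. For each k, try every first piece i and keep the best of price[i] + best[k−i].
best[1] = 3
best[2] = max(3+3, 8+0) = 8
best[3] = max(3+8, 8+3, 12+0) = 12
best[4] = max(3+12, 8+8, 12+3, 17+0) = 17
best[5] = max(3+17, 8+12, 12+8, 17+3, 22+0) = 22
best[6] = max(3+22, 8+17, 12+12, 17+8, 22+3, 26+0) = 26
best[7] = max(3+26, 8+22, 12+17, …, 26+3, 30+0) = 30
best[8] = max(3+30, 8+26, 12+22, …, 30+3, 35+0) = 35
best[9] = max(3+35, 8+30, 12+26, …, 35+3, 38+0) = 39
best[10] = max(3+39, 8+35, 12+30, …, 38+3, 42+0) = 44
One optimal cutting: 5 + 5 → $22 + $22 = $44.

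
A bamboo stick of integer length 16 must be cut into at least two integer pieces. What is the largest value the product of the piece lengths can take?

Define prod[k] = max over 1≤i<k of i · max(k−i, prod[k−i]); the inner max lets the remainder stay uncut if that's better.
prod[2] = 1*max(1,0) = 1*1 = 1
prod[3] = max(1*2, 2*1) = 2
prod[4] = max(1*3, 2*2, 3*1) = 4
prod[5] = max(1*4, 2*3, 3*2, 4*1) = 6
prod[6] = max(1*6, 2*4, 3*3, 4*2, 5*1) = 9
prod[7] = max(1*9, 2*6, 3*4, 4*3, 5*2, 6*1) = 12
prod[8] = max(1*12, 2*9, 3*6, …, 6*2, 7*1) = 18
prod[9] = max(1*18, 2*12, 3*9, …, 7*2, 8*1) = 27
prod[10] = max(1*27, 2*18, 3*12, …, 8*2, 9*1) = 36
prod[11] = max(1*36, 2*27, 3*18, …, 9*2, 10*1) = 54
prod[12] = max(1*54, 2*36, 3*27, …, 10*2, 11*1) = 81
prod[13] = max(1*81, 2*54, 3*36, …, 11*2, 12*1) = 108
prod[14] = max(1*108, 2*81, 3*54, …, 12*2, 13*1) = 162
prod[15] = max(1*162, 2*108, 3*81, …, 13*2, 14*1) = 243
prod[16] = max(1*243, 2*162, 3*108, …, 14*2, 15*1) = 324
One optimal split: 3 + 3 + 3 + 3 + 2 + 2; product 3*3*3*3*2*2 = 324.

324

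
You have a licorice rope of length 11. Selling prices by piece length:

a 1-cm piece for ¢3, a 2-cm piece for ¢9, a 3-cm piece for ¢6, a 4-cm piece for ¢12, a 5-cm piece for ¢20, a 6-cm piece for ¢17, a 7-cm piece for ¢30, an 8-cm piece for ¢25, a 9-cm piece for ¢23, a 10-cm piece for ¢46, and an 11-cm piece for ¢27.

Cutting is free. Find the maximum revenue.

49

Consider every possible first cut. r[k] is the best of p[i]+r[k−i] over all sellable i≤k.
r[1] = 3
r[2] = 9
r[3] = 12  (first piece 1, then r[2]=9)
r[4] = 18  (first piece 2, then r[2]=9)
r[5] = 21  (first piece 1, then r[4]=18)
r[6] = 27  (first piece 2, then r[4]=18)
r[7] = 30  (first piece 1, then r[6]=27)
r[8] = 36  (first piece 2, then r[6]=27)
r[9] = 39  (first piece 1, then r[8]=36)
r[10] = 46
r[11] = 49  (first piece 1, then r[10]=46)
One optimal cutting: 10 + 1 → ¢46 + ¢3 = ¢49.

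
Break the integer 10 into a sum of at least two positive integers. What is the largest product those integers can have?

Fill prod[k] for k=2..10: at each k try every first piece i and multiply by the better of (k−i) uncut or prod[k−i].
Small cases: prod[2]=1, prod[3]=2, prod[4]=4, prod[5]=6.
prod[6] = max(1·6, 2·4, 3·3, 4·2, 5·1) = 9
prod[7] = max(1·9, 2·6, 3·4, 4·3, 5·2, 6·1) = 12
prod[8] = max(1·12, 2·9, 3·6, …, 6·2, 7·1) = 18
prod[9] = max(1·18, 2·12, 3·9, …, 7·2, 8·1) = 27
prod[10] = max(1·27, 2·18, 3·12, …, 8·2, 9·1) = 36
One optimal split: 3 + 3 + 2 + 2; product 3·3·2·2 = 36.

36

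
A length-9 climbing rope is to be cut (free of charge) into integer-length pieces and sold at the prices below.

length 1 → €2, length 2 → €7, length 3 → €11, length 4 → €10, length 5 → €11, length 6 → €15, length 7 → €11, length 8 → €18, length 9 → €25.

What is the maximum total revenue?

Build R[k] bottom-up: R[k] = max over allowed piece i of (p[i] + R[k−i]).
R[1] = 2
R[2] = 7
R[3] = 11
R[4] = 14  (first piece 2, then R[2]=7)
R[5] = 18  (first piece 2, then R[3]=11)
R[6] = 22  (first piece 3, then R[3]=11)
R[7] = 25  (first piece 2, then R[5]=18)
R[8] = 29  (first piece 2, then R[6]=22)
R[9] = 33  (first piece 3, then R[6]=22)
One optimal cutting: 3 + 3 + 3 → €11 + €11 + €11 = €33.

33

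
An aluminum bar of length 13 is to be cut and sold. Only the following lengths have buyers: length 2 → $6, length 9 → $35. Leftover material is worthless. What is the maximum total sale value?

47

Build best[k] bottom-up: best[k] = max over allowed piece i of (p[i] + best[k−i]).
best[1] = 0
best[2] = 6
best[3] = 6
best[4] = 12  (first piece 2, then best[2]=6)
best[5] = 12
best[6] = 18  (first piece 2, then best[4]=12)
best[7] = 18
best[8] = 24  (first piece 2, then best[6]=18)
best[9] = max(6+18, 35+0) = 35
best[10] = max(6+24, 35+0) = 35
best[11] = max(6+35, 35+6) = 41
best[12] = max(6+35, 35+6) = 41
best[13] = max(6+41, 35+12) = 47
One optimal cutting: 9 + 2 + 2 → $47.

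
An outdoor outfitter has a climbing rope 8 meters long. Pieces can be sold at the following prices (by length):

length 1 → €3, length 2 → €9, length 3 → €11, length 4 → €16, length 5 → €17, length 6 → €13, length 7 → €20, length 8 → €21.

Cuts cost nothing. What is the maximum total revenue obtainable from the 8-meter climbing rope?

36

Build v[k] bottom-up: v[k] = max over allowed piece i of (p[i] + v[k−i]).
v[1] = 3
v[2] = 9
v[3] = 12  (first piece 1, then v[2]=9)
v[4] = 18  (first piece 2, then v[2]=9)
v[5] = 21  (first piece 1, then v[4]=18)
v[6] = 27  (first piece 2, then v[4]=18)
v[7] = 30  (first piece 1, then v[6]=27)
v[8] = 36  (first piece 2, then v[6]=27)
One optimal cutting: 2 + 2 + 2 + 2 → €9 + €9 + €9 + €9 = €36.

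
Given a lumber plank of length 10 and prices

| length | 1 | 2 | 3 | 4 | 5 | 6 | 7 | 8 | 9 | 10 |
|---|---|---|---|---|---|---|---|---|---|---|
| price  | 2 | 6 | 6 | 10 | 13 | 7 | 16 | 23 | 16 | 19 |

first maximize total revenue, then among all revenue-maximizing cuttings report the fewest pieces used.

5

Build r[k] bottom-up: r[k] = max over allowed piece i of (p[i] + r[k−i]).
r[1] = 2
r[2] = 6
r[3] = 8  (first piece 1, then r[2]=6)
r[4] = 12  (first piece 2, then r[2]=6)
r[5] = 14  (first piece 1, then r[4]=12)
r[6] = 18  (first piece 2, then r[4]=12)
r[7] = 20  (first piece 1, then r[6]=18)
r[8] = 24  (first piece 2, then r[6]=18)
r[9] = 26  (first piece 1, then r[8]=24)
r[10] = 30  (first piece 2, then r[8]=24)
Maximum revenue is $30.
Now minimize piece count subject to staying optimal: for each k, pieces[k] = 1 + min over i with p[i]+r[k−i]=r[k] of pieces[k−i].
pieces[7] = 4
pieces[8] = 4
pieces[9] = 5
pieces[10] = 5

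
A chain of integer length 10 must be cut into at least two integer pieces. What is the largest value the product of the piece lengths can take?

Let prod[k] be the best product for length k (with at least one cut). For each first piece i, the rest contributes max(k−i, prod[k−i]).
Small cases: prod[2]=1, prod[3]=2.
prod[4] = 2×max(2,1) = 2×2 = 4
prod[5] = 2×max(3,2) = 2×3 = 6
prod[6] = 3×max(3,2) = 3×3 = 9
prod[7] = 2×max(5,6) = 2×6 = 12
prod[8] = 2×max(6,9) = 2×9 = 18
prod[9] = 3×max(6,9) = 3×9 = 27
prod[10] = 2×max(8,18) = 2×18 = 36
One optimal split: 3 + 3 + 2 + 2; product 3×3×2×2 = 36.

36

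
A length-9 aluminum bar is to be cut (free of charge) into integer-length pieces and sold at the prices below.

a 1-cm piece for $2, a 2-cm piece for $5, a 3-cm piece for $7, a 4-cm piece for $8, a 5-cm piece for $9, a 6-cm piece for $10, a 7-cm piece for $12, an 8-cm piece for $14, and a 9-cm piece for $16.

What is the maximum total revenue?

Consider every possible first cut. R[k] is the best of p[i]+R[k−i] over all sellable i≤k.
R[1] = 2
R[2] = max(2+2, 5+0) = 5
R[3] = max(2+5, 5+2, 7+0) = 7
R[4] = max(2+7, 5+5, 7+2, 8+0) = 10
R[5] = max(2+10, 5+7, 7+5, 8+2, 9+0) = 12
R[6] = max(2+12, 5+10, 7+7, 8+5, 9+2, 10+0) = 15
R[7] = max(2+15, 5+12, 7+10, …, 10+2, 12+0) = 17
R[8] = max(2+17, 5+15, 7+12, …, 12+2, 14+0) = 20
R[9] = max(2+20, 5+17, 7+15, …, 14+2, 16+0) = 22
One optimal cutting: 2 + 2 + 2 + 2 + 1 → $5 + $5 + $5 + $5 + $2 = $22.

22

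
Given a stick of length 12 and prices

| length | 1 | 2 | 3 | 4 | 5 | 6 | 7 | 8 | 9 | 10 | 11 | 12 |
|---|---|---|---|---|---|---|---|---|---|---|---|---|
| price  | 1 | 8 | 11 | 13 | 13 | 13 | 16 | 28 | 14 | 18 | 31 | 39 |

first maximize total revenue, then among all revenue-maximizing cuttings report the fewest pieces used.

Build r[k] bottom-up: r[k] = max over allowed piece i of (p[i] + r[k−i]).
r[1] = 1
r[2] = 8
r[3] = 11
r[4] = 16  (first piece 2, then r[2]=8)
r[5] = 19  (first piece 2, then r[3]=11)
r[6] = 24  (first piece 2, then r[4]=16)
r[7] = 27  (first piece 2, then r[5]=19)
r[8] = 32  (first piece 2, then r[6]=24)
r[9] = 35  (first piece 2, then r[7]=27)
r[10] = 40  (first piece 2, then r[8]=32)
r[11] = 43  (first piece 2, then r[9]=35)
r[12] = 48  (first piece 2, then r[10]=40)
Maximum revenue is €48.
Now minimize piece count subject to staying optimal: for each k, pieces[k] = 1 + min over i with p[i]+r[k−i]=r[k] of pieces[k−i].
pieces[9] = 4
pieces[10] = 5
pieces[11] = 5
pieces[12] = 6

6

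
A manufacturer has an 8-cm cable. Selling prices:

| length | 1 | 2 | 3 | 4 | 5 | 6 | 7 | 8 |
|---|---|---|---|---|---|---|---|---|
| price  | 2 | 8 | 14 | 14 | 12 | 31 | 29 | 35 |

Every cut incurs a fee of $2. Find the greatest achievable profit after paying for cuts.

Consider every possible first cut. v[k] is the best of p[i]+v[k−i] over all sellable i≤k, charging 2 whenever i<k.
v[1] = 2
v[2] = max(2+2-2, 8+0) = 8
v[3] = max(2+8-2, 8+2-2, 14+0) = 14
v[4] = max(2+14-2, 8+8-2, 14+2-2, 14+0) = 14
v[5] = max(2+14-2, 8+14-2, 14+8-2, 14+2-2, 12+0) = 20
v[6] = max(2+20-2, 8+14-2, 14+14-2, 14+8-2, 12+2-2, 31+0) = 31
v[7] = max(2+31-2, 8+20-2, 14+14-2, …, 31+2-2, 29+0) = 31
v[8] = max(2+31-2, 8+31-2, 14+20-2, …, 29+2-2, 35+0) = 37
One optimal plan: pieces 6 + 2 (1 cut) → $39 − $2 = $37.

37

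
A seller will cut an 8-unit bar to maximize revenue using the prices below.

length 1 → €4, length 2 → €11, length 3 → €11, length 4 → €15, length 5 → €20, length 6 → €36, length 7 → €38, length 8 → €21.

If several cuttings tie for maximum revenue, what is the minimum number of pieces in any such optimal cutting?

2

Consider every possible first cut. r[k] is the best of p[i]+r[k−i] over all sellable i≤k.
r[1] = 4
r[2] = max(4+4, 11+0) = 11
r[3] = max(4+11, 11+4, 11+0) = 15
r[4] = max(4+15, 11+11, 11+4, 15+0) = 22
r[5] = max(4+22, 11+15, 11+11, 15+4, 20+0) = 26
r[6] = max(4+26, 11+22, 11+15, 15+11, 20+4, 36+0) = 36
r[7] = max(4+36, 11+26, 11+22, …, 36+4, 38+0) = 40
r[8] = max(4+40, 11+36, 11+26, …, 38+4, 21+0) = 47
Maximum revenue is €47.
Now minimize piece count subject to staying optimal: for each k, pieces[k] = 1 + min over i with p[i]+r[k−i]=r[k] of pieces[k−i].
pieces[5] = 3
pieces[6] = 1
pieces[7] = 2
pieces[8] = 2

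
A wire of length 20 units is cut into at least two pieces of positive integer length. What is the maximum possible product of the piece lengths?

1458

Fill g[k] for k=2..20: at each k try every first piece i and multiply by the better of (k−i) uncut or g[k−i].
g[2] = 1×max(1,0) = 1×1 = 1
g[3] = 1×max(2,1) = 1×2 = 2
g[4] = 2×max(2,1) = 2×2 = 4
g[5] = 2×max(3,2) = 2×3 = 6
g[6] = 3×max(3,2) = 3×3 = 9
g[7] = 2×max(5,6) = 2×6 = 12
g[8] = 2×max(6,9) = 2×9 = 18
g[9] = 3×max(6,9) = 3×9 = 27
g[10] = 2×max(8,18) = 2×18 = 36
g[11] = 2×max(9,27) = 2×27 = 54
g[12] = 3×max(9,27) = 3×27 = 81
g[13] = 2×max(11,54) = 2×54 = 108
g[14] = 2×max(12,81) = 2×81 = 162
g[15] = 3×max(12,81) = 3×81 = 243
g[16] = 2×max(14,162) = 2×162 = 324
g[17] = 2×max(15,243) = 2×243 = 486
g[18] = 3×max(15,243) = 3×243 = 729
g[19] = 2×max(17,486) = 2×486 = 972
g[20] = 2×max(18,729) = 2×729 = 1458
One optimal split: 3 + 3 + 3 + 3 + 3 + 3 + 2; product 3×3×3×3×3×3×2 = 1458.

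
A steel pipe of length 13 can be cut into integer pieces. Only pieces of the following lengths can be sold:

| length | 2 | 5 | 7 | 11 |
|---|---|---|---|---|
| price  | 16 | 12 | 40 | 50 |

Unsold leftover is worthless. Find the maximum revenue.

Let f[k] be the best obtainable value from length k. For each k, try every first piece i and keep the best of price[i] + f[k−i].
f[1] = 0
f[2] = 16
f[3] = 16
f[4] = 32  (first piece 2, then f[2]=16)
f[5] = max(16+16, 12+0) = 32
f[6] = max(16+32, 12+0) = 48
f[7] = max(16+32, 12+16, 40+0) = 48
f[8] = max(16+48, 12+16, 40+0) = 64
f[9] = max(16+48, 12+32, 40+16) = 64
f[10] = max(16+64, 12+32, 40+16) = 80
f[11] = max(16+64, 12+48, 40+32, 50+0) = 80
f[12] = max(16+80, 12+48, 40+32, 50+0) = 96
f[13] = max(16+80, 12+64, 40+48, 50+16) = 96
One optimal cutting: pieces 2 + 2 + 2 + 2 + 2 + 2 with 1 meter of scrap → $96.

96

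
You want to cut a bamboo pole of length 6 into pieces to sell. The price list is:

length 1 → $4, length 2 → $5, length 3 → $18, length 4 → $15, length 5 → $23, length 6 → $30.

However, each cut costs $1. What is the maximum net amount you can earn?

35

Let v[k] be the best obtainable value from length k. For each k, try every first piece i and keep the best of price[i] + v[k−i] minus the 1 cut fee when i<k.
v[1] = 4
v[2] = 7  (first piece 1, then v[1]=4)
v[3] = 18
v[4] = 21  (first piece 1, then v[3]=18)
v[5] = 24  (first piece 1, then v[4]=21)
v[6] = 35  (first piece 3, then v[3]=18)
One optimal plan: pieces 3 + 3 (1 cut) → $36 − $1 = $35.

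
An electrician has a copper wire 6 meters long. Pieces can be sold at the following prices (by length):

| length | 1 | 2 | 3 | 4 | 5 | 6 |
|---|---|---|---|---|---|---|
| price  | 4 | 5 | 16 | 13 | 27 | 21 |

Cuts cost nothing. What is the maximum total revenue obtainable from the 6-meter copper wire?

Consider every possible first cut. R[k] is the best of p[i]+R[k−i] over all sellable i≤k.
R[1] = 4
R[2] = max(4+4, 5+0) = 8
R[3] = max(4+8, 5+4, 16+0) = 16
R[4] = max(4+16, 5+8, 16+4, 13+0) = 20
R[5] = max(4+20, 5+16, 16+8, 13+4, 27+0) = 27
R[6] = max(4+27, 5+20, 16+16, 13+8, 27+4, 21+0) = 32
One optimal cutting: 3 + 3 → €16 + €16 = €32.

32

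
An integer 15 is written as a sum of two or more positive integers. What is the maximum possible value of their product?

243

Let P[k] be the best product for length k (with at least one cut). For each first piece i, the rest contributes max(k−i, P[k−i]).
P[2] = 1*max(1,0) = 1*1 = 1
P[3] = 1*max(2,1) = 1*2 = 2
P[4] = 2*max(2,1) = 2*2 = 4
P[5] = 2*max(3,2) = 2*3 = 6
P[6] = 3*max(3,2) = 3*3 = 9
P[7] = 2*max(5,6) = 2*6 = 12
P[8] = 2*max(6,9) = 2*9 = 18
P[9] = 3*max(6,9) = 3*9 = 27
P[10] = 2*max(8,18) = 2*18 = 36
P[11] = 2*max(9,27) = 2*27 = 54
P[12] = 3*max(9,27) = 3*27 = 81
P[13] = 2*max(11,54) = 2*54 = 108
P[14] = 2*max(12,81) = 2*81 = 162
P[15] = 3*max(12,81) = 3*81 = 243
One optimal split: 3 + 3 + 3 + 3 + 3; product 3*3*3*3*3 = 243.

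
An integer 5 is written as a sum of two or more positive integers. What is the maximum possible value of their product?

6

Fill P[k] for k=2..5: at each k try every first piece i and multiply by the better of (k−i) uncut or P[k−i].
P[2] = 1*max(1,0) = 1*1 = 1
P[3] = max(1*2, 2*1) = 2
P[4] = max(1*3, 2*2, 3*1) = 4
P[5] = max(1*4, 2*3, 3*2, 4*1) = 6
One optimal split: 3 + 2; product 3*2 = 6.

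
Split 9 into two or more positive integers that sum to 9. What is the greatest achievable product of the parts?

Define g[k] = max over 1≤i<k of i · max(k−i, g[k−i]); the inner max lets the remainder stay uncut if that's better.
g[2] = 1·max(1,0) = 1·1 = 1
g[3] = max(1·2, 2·1) = 2
g[4] = max(1·3, 2·2, 3·1) = 4
g[5] = max(1·4, 2·3, 3·2, 4·1) = 6
g[6] = max(1·6, 2·4, 3·3, 4·2, 5·1) = 9
g[7] = max(1·9, 2·6, 3·4, 4·3, 5·2, 6·1) = 12
g[8] = max(1·12, 2·9, 3·6, …, 6·2, 7·1) = 18
g[9] = max(1·18, 2·12, 3·9, …, 7·2, 8·1) = 27
One optimal split: 3 + 3 + 3; product 3·3·3 = 27.

27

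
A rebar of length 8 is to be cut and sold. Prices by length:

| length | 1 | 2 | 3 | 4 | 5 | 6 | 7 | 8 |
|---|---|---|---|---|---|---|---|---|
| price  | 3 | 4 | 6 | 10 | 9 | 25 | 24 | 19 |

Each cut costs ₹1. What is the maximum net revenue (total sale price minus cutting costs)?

Consider every possible first cut. r[k] is the best of p[i]+r[k−i] over all sellable i≤k, charging 1 whenever i<k.
r[1] = 3
r[2] = 5  (first piece 1, then r[1]=3)
r[3] = 7  (first piece 1, then r[2]=5)
r[4] = 10
r[5] = 12  (first piece 1, then r[4]=10)
r[6] = 25
r[7] = 27  (first piece 1, then r[6]=25)
r[8] = 29  (first piece 1, then r[7]=27)
One optimal plan: pieces 6 + 1 + 1 (2 cuts) → ₹31 − ₹2 = ₹29.

29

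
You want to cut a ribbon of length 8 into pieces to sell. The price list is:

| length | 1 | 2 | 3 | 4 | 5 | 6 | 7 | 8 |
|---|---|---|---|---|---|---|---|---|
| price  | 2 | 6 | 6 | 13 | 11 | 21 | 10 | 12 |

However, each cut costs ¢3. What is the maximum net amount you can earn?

Build r[k] bottom-up: r[k] = max over allowed piece i of (p[i] + r[k−i]) − 3 per cut.
r[1] = 2
r[2] = max(2+2-3, 6+0) = 6
r[3] = max(2+6-3, 6+2-3, 6+0) = 6
r[4] = max(2+6-3, 6+6-3, 6+2-3, 13+0) = 13
r[5] = max(2+13-3, 6+6-3, 6+6-3, 13+2-3, 11+0) = 12
r[6] = max(2+12-3, 6+13-3, 6+6-3, 13+6-3, 11+2-3, 21+0) = 21
r[7] = max(2+21-3, 6+12-3, 6+13-3, …, 21+2-3, 10+0) = 20
r[8] = max(2+20-3, 6+21-3, 6+12-3, …, 10+2-3, 12+0) = 24
One optimal plan: pieces 6 + 2 (1 cut) → ¢27 − ¢3 = ¢24.

24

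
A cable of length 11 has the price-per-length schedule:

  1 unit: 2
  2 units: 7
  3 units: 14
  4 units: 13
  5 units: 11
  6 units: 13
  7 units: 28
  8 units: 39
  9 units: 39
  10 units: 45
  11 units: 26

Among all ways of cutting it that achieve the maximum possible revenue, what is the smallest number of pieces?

2

Let r[k] be the best obtainable value from length k. For each k, try every first piece i and keep the best of price[i] + r[k−i].
r[1] = 2
r[2] = 7
r[3] = 14
r[4] = 16  (first piece 1, then r[3]=14)
r[5] = 21  (first piece 2, then r[3]=14)
r[6] = 28  (first piece 3, then r[3]=14)
r[7] = 30  (first piece 1, then r[6]=28)
r[8] = 39
r[9] = 42  (first piece 3, then r[6]=28)
r[10] = 46  (first piece 2, then r[8]=39)
r[11] = 53  (first piece 3, then r[8]=39)
Maximum revenue is 53.
Now minimize piece count subject to staying optimal: for each k, pieces[k] = 1 + min over i with p[i]+r[k−i]=r[k] of pieces[k−i].
pieces[8] = 1
pieces[9] = 3
pieces[10] = 2
pieces[11] = 2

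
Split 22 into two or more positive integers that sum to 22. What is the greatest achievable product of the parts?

Define g[k] = max over 1≤i<k of i · max(k−i, g[k−i]); the inner max lets the remainder stay uncut if that's better.
g[2] = 1·max(1,0) = 1·1 = 1
g[3] = 1·max(2,1) = 1·2 = 2
g[4] = 2·max(2,1) = 2·2 = 4
g[5] = 2·max(3,2) = 2·3 = 6
g[6] = 3·max(3,2) = 3·3 = 9
g[7] = 2·max(5,6) = 2·6 = 12
g[8] = 2·max(6,9) = 2·9 = 18
g[9] = 3·max(6,9) = 3·9 = 27
g[10] = 2·max(8,18) = 2·18 = 36
g[11] = 2·max(9,27) = 2·27 = 54
g[12] = 3·max(9,27) = 3·27 = 81
g[13] = 2·max(11,54) = 2·54 = 108
g[14] = 2·max(12,81) = 2·81 = 162
g[15] = 3·max(12,81) = 3·81 = 243
g[16] = 2·max(14,162) = 2·162 = 324
g[17] = 2·max(15,243) = 2·243 = 486
g[18] = 3·max(15,243) = 3·243 = 729
g[19] = 2·max(17,486) = 2·486 = 972
g[20] = 2·max(18,729) = 2·729 = 1458
g[21] = 3·max(18,729) = 3·729 = 2187
g[22] = 2·max(20,1458) = 2·1458 = 2916
One optimal split: 3 + 3 + 3 + 3 + 3 + 3 + 2 + 2; product 3·3·3·3·3·3·2·2 = 2916.

2916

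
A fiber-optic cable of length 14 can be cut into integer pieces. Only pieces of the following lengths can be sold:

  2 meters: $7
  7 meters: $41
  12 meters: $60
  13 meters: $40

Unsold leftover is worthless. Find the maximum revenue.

Consider every possible first cut. best[k] is the best of p[i]+best[k−i] over all sellable i≤k.
best[1] = 0
best[2] = 7
best[3] = 7
best[4] = 14  (first piece 2, then best[2]=7)
best[5] = 14
best[6] = 21  (first piece 2, then best[4]=14)
best[7] = max(7+14, 41+0) = 41
best[8] = max(7+21, 41+0) = 41
best[9] = max(7+41, 41+7) = 48
best[10] = max(7+41, 41+7) = 48
best[11] = max(7+48, 41+14) = 55
best[12] = max(7+48, 41+14, 60+0) = 60
best[13] = max(7+55, 41+21, 60+0, 40+0) = 62
best[14] = max(7+60, 41+41, 60+7, 40+0) = 82
One optimal cutting: 7 + 7 → $82.

82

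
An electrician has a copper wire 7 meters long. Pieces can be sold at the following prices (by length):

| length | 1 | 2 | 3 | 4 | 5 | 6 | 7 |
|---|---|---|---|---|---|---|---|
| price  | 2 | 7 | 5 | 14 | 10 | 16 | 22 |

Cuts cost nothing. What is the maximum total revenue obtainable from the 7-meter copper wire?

23

Build best[k] bottom-up: best[k] = max over allowed piece i of (p[i] + best[k−i]).
best[1] = 2
best[2] = 7
best[3] = 9  (first piece 1, then best[2]=7)
best[4] = 14  (first piece 2, then best[2]=7)
best[5] = 16  (first piece 1, then best[4]=14)
best[6] = 21  (first piece 2, then best[4]=14)
best[7] = 23  (first piece 1, then best[6]=21)
One optimal cutting: 2 + 2 + 2 + 1 → €7 + €7 + €7 + €2 = €23.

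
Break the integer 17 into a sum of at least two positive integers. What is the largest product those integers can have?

Fill m[k] for k=2..17: at each k try every first piece i and multiply by the better of (k−i) uncut or m[k−i].
Small cases: m[2]=1, m[3]=2, m[4]=4, m[5]=6, m[6]=9, m[7]=12, m[8]=18, m[9]=27, m[10]=36.
m[11] = 2*max(9,27) = 2*27 = 54
m[12] = 3*max(9,27) = 3*27 = 81
m[13] = 2*max(11,54) = 2*54 = 108
m[14] = 2*max(12,81) = 2*81 = 162
m[15] = 3*max(12,81) = 3*81 = 243
m[16] = 2*max(14,162) = 2*162 = 324
m[17] = 2*max(15,243) = 2*243 = 486
One optimal split: 3 + 3 + 3 + 3 + 3 + 2; product 3*3*3*3*3*2 = 486.

486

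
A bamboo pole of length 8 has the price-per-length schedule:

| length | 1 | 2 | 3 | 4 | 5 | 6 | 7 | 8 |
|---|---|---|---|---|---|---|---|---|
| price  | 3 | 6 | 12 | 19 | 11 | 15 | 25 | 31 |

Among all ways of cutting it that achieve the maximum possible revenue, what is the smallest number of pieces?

Let r[k] be the best obtainable value from length k. For each k, try every first piece i and keep the best of price[i] + r[k−i].
r[1] = 3
r[2] = max(3+3, 6+0) = 6
r[3] = max(3+6, 6+3, 12+0) = 12
r[4] = max(3+12, 6+6, 12+3, 19+0) = 19
r[5] = max(3+19, 6+12, 12+6, 19+3, 11+0) = 22
r[6] = max(3+22, 6+19, 12+12, 19+6, 11+3, 15+0) = 25
r[7] = max(3+25, 6+22, 12+19, …, 15+3, 25+0) = 31
r[8] = max(3+31, 6+25, 12+22, …, 25+3, 31+0) = 38
Maximum revenue is $38.
Now minimize piece count subject to staying optimal: for each k, pieces[k] = 1 + min over i with p[i]+r[k−i]=r[k] of pieces[k−i].
pieces[5] = 2
pieces[6] = 2
pieces[7] = 2
pieces[8] = 2

2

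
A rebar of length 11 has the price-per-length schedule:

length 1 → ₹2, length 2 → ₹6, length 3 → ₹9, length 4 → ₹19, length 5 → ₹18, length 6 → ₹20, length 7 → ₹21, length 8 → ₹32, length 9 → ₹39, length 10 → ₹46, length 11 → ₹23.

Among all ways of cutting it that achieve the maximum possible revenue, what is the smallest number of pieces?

Build r[k] bottom-up: r[k] = max over allowed piece i of (p[i] + r[k−i]).
r[1] = 2
r[2] = max(2+2, 6+0) = 6
r[3] = max(2+6, 6+2, 9+0) = 9
r[4] = max(2+9, 6+6, 9+2, 19+0) = 19
r[5] = max(2+19, 6+9, 9+6, 19+2, 18+0) = 21
r[6] = max(2+21, 6+19, 9+9, 19+6, 18+2, 20+0) = 25
r[7] = max(2+25, 6+21, 9+19, …, 20+2, 21+0) = 28
r[8] = max(2+28, 6+25, 9+21, …, 21+2, 32+0) = 38
r[9] = max(2+38, 6+28, 9+25, …, 32+2, 39+0) = 40
r[10] = max(2+40, 6+38, 9+28, …, 39+2, 46+0) = 46
r[11] = max(2+46, 6+40, 9+38, …, 46+2, 23+0) = 48
Maximum revenue is ₹48.
Now minimize piece count subject to staying optimal: for each k, pieces[k] = 1 + min over i with p[i]+r[k−i]=r[k] of pieces[k−i].
pieces[8] = 2
pieces[9] = 3
pieces[10] = 1
pieces[11] = 2

2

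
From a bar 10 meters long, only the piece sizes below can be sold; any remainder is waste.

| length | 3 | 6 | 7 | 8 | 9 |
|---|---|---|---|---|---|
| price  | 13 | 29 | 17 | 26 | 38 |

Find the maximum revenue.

Consider every possible first cut. f[k] is the best of p[i]+f[k−i] over all sellable i≤k.
f[1] = 0
f[2] = 0
f[3] = 13
f[4] = 13
f[5] = 13
f[6] = 29
f[7] = 29
f[8] = 29
f[9] = 42  (first piece 3, then f[6]=29)
f[10] = 42
One optimal cutting: pieces 6 + 3 with 1 meter of scrap → €42.

42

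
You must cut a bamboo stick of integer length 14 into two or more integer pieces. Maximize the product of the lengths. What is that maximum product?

162

Let g[k] be the best product for length k (with at least one cut). For each first piece i, the rest contributes max(k−i, g[k−i]).
g[2] = 1*max(1,0) = 1*1 = 1
g[3] = 1*max(2,1) = 1*2 = 2
g[4] = 2*max(2,1) = 2*2 = 4
g[5] = 2*max(3,2) = 2*3 = 6
g[6] = 3*max(3,2) = 3*3 = 9
g[7] = 2*max(5,6) = 2*6 = 12
g[8] = 2*max(6,9) = 2*9 = 18
g[9] = 3*max(6,9) = 3*9 = 27
g[10] = 2*max(8,18) = 2*18 = 36
g[11] = 2*max(9,27) = 2*27 = 54
g[12] = 3*max(9,27) = 3*27 = 81
g[13] = 2*max(11,54) = 2*54 = 108
g[14] = 2*max(12,81) = 2*81 = 162
One optimal split: 3 + 3 + 3 + 3 + 2; product 3*3*3*3*2 = 162.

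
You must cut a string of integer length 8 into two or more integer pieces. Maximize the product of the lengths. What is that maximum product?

Define f[k] = max over 1≤i<k of i · max(k−i, f[k−i]); the inner max lets the remainder stay uncut if that's better.
f[2] = 1*max(1,0) = 1*1 = 1
f[3] = 1*max(2,1) = 1*2 = 2
f[4] = 2*max(2,1) = 2*2 = 4
f[5] = 2*max(3,2) = 2*3 = 6
f[6] = 3*max(3,2) = 3*3 = 9
f[7] = 2*max(5,6) = 2*6 = 12
f[8] = 2*max(6,9) = 2*9 = 18
One optimal split: 3 + 3 + 2; product 3*3*2 = 18.

18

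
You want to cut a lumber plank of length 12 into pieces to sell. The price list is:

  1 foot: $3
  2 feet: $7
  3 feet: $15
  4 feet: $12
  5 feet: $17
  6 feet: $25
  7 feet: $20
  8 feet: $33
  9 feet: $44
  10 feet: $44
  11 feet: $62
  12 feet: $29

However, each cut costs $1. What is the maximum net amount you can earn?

Let net[k] be the best obtainable value from length k. For each k, try every first piece i and keep the best of price[i] + net[k−i] minus the 1 cut fee when i<k.
net[1] = 3
net[2] = 7
net[3] = 15
net[4] = 17  (first piece 1, then net[3]=15)
net[5] = 21  (first piece 2, then net[3]=15)
net[6] = 29  (first piece 3, then net[3]=15)
net[7] = 31  (first piece 1, then net[6]=29)
net[8] = 35  (first piece 2, then net[6]=29)
net[9] = 44
net[10] = 46  (first piece 1, then net[9]=44)
net[11] = 62
net[12] = 64  (first piece 1, then net[11]=62)
One optimal plan: pieces 11 + 1 (1 cut) → $65 − $1 = $64.

64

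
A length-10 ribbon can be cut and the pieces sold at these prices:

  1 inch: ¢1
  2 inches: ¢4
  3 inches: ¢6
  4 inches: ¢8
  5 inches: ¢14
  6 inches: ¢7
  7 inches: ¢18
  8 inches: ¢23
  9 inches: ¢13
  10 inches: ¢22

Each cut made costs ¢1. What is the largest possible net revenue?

27

Build net[k] bottom-up: net[k] = max over allowed piece i of (p[i] + net[k−i]) − 1 per cut.
net[1] = 1
net[2] = 4
net[3] = 6
net[4] = 8
net[5] = 14
net[6] = 14  (first piece 1, then net[5]=14)
net[7] = 18
net[8] = 23
net[9] = 23  (first piece 1, then net[8]=23)
net[10] = 27  (first piece 5, then net[5]=14)
One optimal plan: pieces 5 + 5 (1 cut) → ¢28 − ¢1 = ¢27.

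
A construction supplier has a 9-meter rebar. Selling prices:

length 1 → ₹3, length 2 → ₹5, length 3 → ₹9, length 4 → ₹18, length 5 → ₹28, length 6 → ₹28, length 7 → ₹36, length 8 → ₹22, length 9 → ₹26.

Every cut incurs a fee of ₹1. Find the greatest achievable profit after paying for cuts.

Consider every possible first cut. r[k] is the best of p[i]+r[k−i] over all sellable i≤k, charging 1 whenever i<k.
r[1] = 3
r[2] = max(3+3-1, 5+0) = 5
r[3] = max(3+5-1, 5+3-1, 9+0) = 9
r[4] = max(3+9-1, 5+5-1, 9+3-1, 18+0) = 18
r[5] = max(3+18-1, 5+9-1, 9+5-1, 18+3-1, 28+0) = 28
r[6] = max(3+28-1, 5+18-1, 9+9-1, 18+5-1, 28+3-1, 28+0) = 30
r[7] = max(3+30-1, 5+28-1, 9+18-1, …, 28+3-1, 36+0) = 36
r[8] = max(3+36-1, 5+30-1, 9+28-1, …, 36+3-1, 22+0) = 38
r[9] = max(3+38-1, 5+36-1, 9+30-1, …, 22+3-1, 26+0) = 45
One optimal plan: pieces 5 + 4 (1 cut) → ₹46 − ₹1 = ₹45.

45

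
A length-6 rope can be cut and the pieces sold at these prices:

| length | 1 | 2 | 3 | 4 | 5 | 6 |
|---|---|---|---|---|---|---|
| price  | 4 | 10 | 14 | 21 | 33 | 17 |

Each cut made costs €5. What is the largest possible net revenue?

Build net[k] bottom-up: net[k] = max over allowed piece i of (p[i] + net[k−i]) − 5 per cut.
net[1] = 4
net[2] = max(4+4-5, 10+0) = 10
net[3] = max(4+10-5, 10+4-5, 14+0) = 14
net[4] = max(4+14-5, 10+10-5, 14+4-5, 21+0) = 21
net[5] = max(4+21-5, 10+14-5, 14+10-5, 21+4-5, 33+0) = 33
net[6] = max(4+33-5, 10+21-5, 14+14-5, 21+10-5, 33+4-5, 17+0) = 32
One optimal plan: pieces 5 + 1 (1 cut) → €37 − €5 = €32.

32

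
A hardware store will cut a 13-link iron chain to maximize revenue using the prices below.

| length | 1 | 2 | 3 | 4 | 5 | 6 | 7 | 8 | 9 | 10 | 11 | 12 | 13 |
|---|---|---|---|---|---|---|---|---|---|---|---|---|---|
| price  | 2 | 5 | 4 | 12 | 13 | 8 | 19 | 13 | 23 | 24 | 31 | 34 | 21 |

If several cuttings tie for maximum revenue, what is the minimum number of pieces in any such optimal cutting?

Let r[k] be the best obtainable value from length k. For each k, try every first piece i and keep the best of price[i] + r[k−i].
r[1] = 2
r[2] = max(2+2, 5+0) = 5
r[3] = max(2+5, 5+2, 4+0) = 7
r[4] = max(2+7, 5+5, 4+2, 12+0) = 12
r[5] = max(2+12, 5+7, 4+5, 12+2, 13+0) = 14
r[6] = max(2+14, 5+12, 4+7, 12+5, 13+2, 8+0) = 17
r[7] = max(2+17, 5+14, 4+12, …, 8+2, 19+0) = 19
r[8] = max(2+19, 5+17, 4+14, …, 19+2, 13+0) = 24
r[9] = max(2+24, 5+19, 4+17, …, 13+2, 23+0) = 26
r[10] = max(2+26, 5+24, 4+19, …, 23+2, 24+0) = 29
r[11] = max(2+29, 5+26, 4+24, …, 24+2, 31+0) = 31
r[12] = max(2+31, 5+29, 4+26, …, 31+2, 34+0) = 36
r[13] = max(2+36, 5+31, 4+29, …, 34+2, 21+0) = 38
Maximum revenue is $38.
Now minimize piece count subject to staying optimal: for each k, pieces[k] = 1 + min over i with p[i]+r[k−i]=r[k] of pieces[k−i].
pieces[10] = 3
pieces[11] = 1
pieces[12] = 3
pieces[13] = 4

4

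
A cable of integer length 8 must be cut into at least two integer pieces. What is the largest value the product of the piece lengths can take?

Fill g[k] for k=2..8: at each k try every first piece i and multiply by the better of (k−i) uncut or g[k−i].
g[2] = 1·max(1,0) = 1·1 = 1
g[3] = 1·max(2,1) = 1·2 = 2
g[4] = 2·max(2,1) = 2·2 = 4
g[5] = 2·max(3,2) = 2·3 = 6
g[6] = 3·max(3,2) = 3·3 = 9
g[7] = 2·max(5,6) = 2·6 = 12
g[8] = 2·max(6,9) = 2·9 = 18
One optimal split: 3 + 3 + 2; product 3·3·2 = 18.

18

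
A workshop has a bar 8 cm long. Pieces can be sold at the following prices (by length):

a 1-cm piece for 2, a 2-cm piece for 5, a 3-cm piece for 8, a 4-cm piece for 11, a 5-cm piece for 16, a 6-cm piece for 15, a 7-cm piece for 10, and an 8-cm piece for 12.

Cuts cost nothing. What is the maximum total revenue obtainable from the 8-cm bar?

24

Consider every possible first cut. R[k] is the best of p[i]+R[k−i] over all sellable i≤k.
R[1] = 2
R[2] = max(2+2, 5+0) = 5
R[3] = max(2+5, 5+2, 8+0) = 8
R[4] = max(2+8, 5+5, 8+2, 11+0) = 11
R[5] = max(2+11, 5+8, 8+5, 11+2, 16+0) = 16
R[6] = max(2+16, 5+11, 8+8, 11+5, 16+2, 15+0) = 18
R[7] = max(2+18, 5+16, 8+11, …, 15+2, 10+0) = 21
R[8] = max(2+21, 5+18, 8+16, …, 10+2, 12+0) = 24
One optimal cutting: 5 + 3 → 16 + 8 = 24.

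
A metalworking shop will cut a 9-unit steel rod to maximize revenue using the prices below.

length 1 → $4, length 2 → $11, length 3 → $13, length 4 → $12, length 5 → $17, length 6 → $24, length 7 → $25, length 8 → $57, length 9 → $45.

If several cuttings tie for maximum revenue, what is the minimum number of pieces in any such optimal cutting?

2

Let r[k] be the best obtainable value from length k. For each k, try every first piece i and keep the best of price[i] + r[k−i].
r[1] = 4
r[2] = 11
r[3] = 15  (first piece 1, then r[2]=11)
r[4] = 22  (first piece 2, then r[2]=11)
r[5] = 26  (first piece 1, then r[4]=22)
r[6] = 33  (first piece 2, then r[4]=22)
r[7] = 37  (first piece 1, then r[6]=33)
r[8] = 57
r[9] = 61  (first piece 1, then r[8]=57)
Maximum revenue is $61.
Now minimize piece count subject to staying optimal: for each k, pieces[k] = 1 + min over i with p[i]+r[k−i]=r[k] of pieces[k−i].
pieces[6] = 3
pieces[7] = 4
pieces[8] = 1
pieces[9] = 2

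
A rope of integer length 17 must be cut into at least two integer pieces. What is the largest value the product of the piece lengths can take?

Define g[k] = max over 1≤i<k of i · max(k−i, g[k−i]); the inner max lets the remainder stay uncut if that's better.
Small cases: g[2]=1, g[3]=2, g[4]=4, g[5]=6, g[6]=9, g[7]=12, g[8]=18, g[9]=27, g[10]=36, g[11]=54, g[12]=81.
g[13] = 2*max(11,54) = 2*54 = 108
g[14] = 2*max(12,81) = 2*81 = 162
g[15] = 3*max(12,81) = 3*81 = 243
g[16] = 2*max(14,162) = 2*162 = 324
g[17] = 2*max(15,243) = 2*243 = 486
One optimal split: 3 + 3 + 3 + 3 + 3 + 2; product 3*3*3*3*3*2 = 486.

486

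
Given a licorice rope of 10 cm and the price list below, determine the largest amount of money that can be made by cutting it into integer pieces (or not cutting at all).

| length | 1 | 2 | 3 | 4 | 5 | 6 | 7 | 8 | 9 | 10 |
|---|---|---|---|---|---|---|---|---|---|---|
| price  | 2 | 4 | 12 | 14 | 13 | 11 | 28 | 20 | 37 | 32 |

Let r[k] be the best obtainable value from length k. For each k, try every first piece i and keep the best of price[i] + r[k−i].
r[1] = 2
r[2] = max(2+2, 4+0) = 4
r[3] = max(2+4, 4+2, 12+0) = 12
r[4] = max(2+12, 4+4, 12+2, 14+0) = 14
r[5] = max(2+14, 4+12, 12+4, 14+2, 13+0) = 16
r[6] = max(2+16, 4+14, 12+12, 14+4, 13+2, 11+0) = 24
r[7] = max(2+24, 4+16, 12+14, …, 11+2, 28+0) = 28
r[8] = max(2+28, 4+24, 12+16, …, 28+2, 20+0) = 30
r[9] = max(2+30, 4+28, 12+24, …, 20+2, 37+0) = 37
r[10] = max(2+37, 4+30, 12+28, …, 37+2, 32+0) = 40
One optimal cutting: 7 + 3 → ¢28 + ¢12 = ¢40.

40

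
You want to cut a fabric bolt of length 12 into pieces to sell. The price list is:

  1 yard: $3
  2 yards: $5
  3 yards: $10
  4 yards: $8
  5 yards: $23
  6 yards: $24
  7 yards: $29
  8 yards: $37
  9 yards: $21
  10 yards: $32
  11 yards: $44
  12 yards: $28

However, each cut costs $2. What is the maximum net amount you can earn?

50

Build net[k] bottom-up: net[k] = max over allowed piece i of (p[i] + net[k−i]) − 2 per cut.
net[1] = 3
net[2] = 5
net[3] = 10
net[4] = 11  (first piece 1, then net[3]=10)
net[5] = 23
net[6] = 24  (first piece 1, then net[5]=23)
net[7] = 29
net[8] = 37
net[9] = 38  (first piece 1, then net[8]=37)
net[10] = 44  (first piece 5, then net[5]=23)
net[11] = 45  (first piece 1, then net[10]=44)
net[12] = 50  (first piece 5, then net[7]=29)
One optimal plan: pieces 7 + 5 (1 cut) → $52 − $2 = $50.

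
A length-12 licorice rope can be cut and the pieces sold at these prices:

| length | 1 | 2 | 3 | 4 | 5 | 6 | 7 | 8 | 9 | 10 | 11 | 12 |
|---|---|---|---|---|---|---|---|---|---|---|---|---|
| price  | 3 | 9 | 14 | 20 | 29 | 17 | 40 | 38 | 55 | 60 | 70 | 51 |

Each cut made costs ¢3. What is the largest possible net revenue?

70

Let net[k] be the best obtainable value from length k. For each k, try every first piece i and keep the best of price[i] + net[k−i] minus the 3 cut fee when i<k.
net[1] = 3
net[2] = 9
net[3] = 14
net[4] = 20
net[5] = 29
net[6] = 29  (first piece 1, then net[5]=29)
net[7] = 40
net[8] = 40  (first piece 1, then net[7]=40)
net[9] = 55
net[10] = 60
net[11] = 70
net[12] = 70  (first piece 1, then net[11]=70)
One optimal plan: pieces 11 + 1 (1 cut) → ¢73 − ¢3 = ¢70.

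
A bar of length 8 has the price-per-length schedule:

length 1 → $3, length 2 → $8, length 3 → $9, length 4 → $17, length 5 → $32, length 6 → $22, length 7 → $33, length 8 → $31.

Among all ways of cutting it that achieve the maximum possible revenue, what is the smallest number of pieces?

3

Let r[k] be the best obtainable value from length k. For each k, try every first piece i and keep the best of price[i] + r[k−i].
r[1] = 3
r[2] = 8
r[3] = 11  (first piece 1, then r[2]=8)
r[4] = 17
r[5] = 32
r[6] = 35  (first piece 1, then r[5]=32)
r[7] = 40  (first piece 2, then r[5]=32)
r[8] = 43  (first piece 1, then r[7]=40)
Maximum revenue is $43.
Now minimize piece count subject to staying optimal: for each k, pieces[k] = 1 + min over i with p[i]+r[k−i]=r[k] of pieces[k−i].
pieces[5] = 1
pieces[6] = 2
pieces[7] = 2
pieces[8] = 3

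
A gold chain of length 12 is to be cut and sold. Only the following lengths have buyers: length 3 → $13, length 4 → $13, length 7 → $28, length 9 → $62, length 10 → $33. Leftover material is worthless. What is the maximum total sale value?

75

Let r[k] be the best obtainable value from length k. For each k, try every first piece i and keep the best of price[i] + r[k−i].
r[1] = 0
r[2] = 0
r[3] = 13
r[4] = 13
r[5] = 13
r[6] = 26  (first piece 3, then r[3]=13)
r[7] = 28
r[8] = 28
r[9] = 62
r[10] = 62
r[11] = 62
r[12] = 75  (first piece 3, then r[9]=62)
One optimal cutting: 9 + 3 → $75.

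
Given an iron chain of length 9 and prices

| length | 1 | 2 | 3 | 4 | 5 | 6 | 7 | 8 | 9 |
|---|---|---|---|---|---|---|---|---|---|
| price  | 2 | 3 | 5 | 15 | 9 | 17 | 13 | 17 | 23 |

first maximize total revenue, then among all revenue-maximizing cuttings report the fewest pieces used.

3

Let r[k] be the best obtainable value from length k. For each k, try every first piece i and keep the best of price[i] + r[k−i].
r[1] = 2
r[2] = 4  (first piece 1, then r[1]=2)
r[3] = 6  (first piece 1, then r[2]=4)
r[4] = 15
r[5] = 17  (first piece 1, then r[4]=15)
r[6] = 19  (first piece 1, then r[5]=17)
r[7] = 21  (first piece 1, then r[6]=19)
r[8] = 30  (first piece 4, then r[4]=15)
r[9] = 32  (first piece 1, then r[8]=30)
Maximum revenue is $32.
Now minimize piece count subject to staying optimal: for each k, pieces[k] = 1 + min over i with p[i]+r[k−i]=r[k] of pieces[k−i].
pieces[6] = 3
pieces[7] = 4
pieces[8] = 2
pieces[9] = 3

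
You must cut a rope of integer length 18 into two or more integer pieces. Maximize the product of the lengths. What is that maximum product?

Let m[k] be the best product for length k (with at least one cut). For each first piece i, the rest contributes max(k−i, m[k−i]).
Small cases: m[2]=1, m[3]=2, m[4]=4, m[5]=6, m[6]=9, m[7]=12, m[8]=18, m[9]=27, m[10]=36, m[11]=54, m[12]=81, m[13]=108.
m[14] = 2*max(12,81) = 2*81 = 162
m[15] = 3*max(12,81) = 3*81 = 243
m[16] = 2*max(14,162) = 2*162 = 324
m[17] = 2*max(15,243) = 2*243 = 486
m[18] = 3*max(15,243) = 3*243 = 729
One optimal split: 3 + 3 + 3 + 3 + 3 + 3; product 3*3*3*3*3*3 = 729.

729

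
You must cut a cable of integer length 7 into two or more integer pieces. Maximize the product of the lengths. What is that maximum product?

Fill prod[k] for k=2..7: at each k try every first piece i and multiply by the better of (k−i) uncut or prod[k−i].
prod[2] = 1×max(1,0) = 1×1 = 1
prod[3] = 1×max(2,1) = 1×2 = 2
prod[4] = 2×max(2,1) = 2×2 = 4
prod[5] = 2×max(3,2) = 2×3 = 6
prod[6] = 3×max(3,2) = 3×3 = 9
prod[7] = 2×max(5,6) = 2×6 = 12
One optimal split: 3 + 2 + 2; product 3×2×2 = 12.

12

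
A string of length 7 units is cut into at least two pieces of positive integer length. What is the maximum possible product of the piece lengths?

12

Fill P[k] for k=2..7: at each k try every first piece i and multiply by the better of (k−i) uncut or P[k−i].
P[2] = 1·max(1,0) = 1·1 = 1
P[3] = 1·max(2,1) = 1·2 = 2
P[4] = 2·max(2,1) = 2·2 = 4
P[5] = 2·max(3,2) = 2·3 = 6
P[6] = 3·max(3,2) = 3·3 = 9
P[7] = 2·max(5,6) = 2·6 = 12
One optimal split: 3 + 2 + 2; product 3·2·2 = 12.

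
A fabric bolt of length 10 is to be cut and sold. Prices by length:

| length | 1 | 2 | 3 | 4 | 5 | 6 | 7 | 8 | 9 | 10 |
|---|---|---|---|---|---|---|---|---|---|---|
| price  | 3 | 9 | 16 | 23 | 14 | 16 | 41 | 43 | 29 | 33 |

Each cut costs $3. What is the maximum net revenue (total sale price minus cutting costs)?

Consider every possible first cut. r[k] is the best of p[i]+r[k−i] over all sellable i≤k, charging 3 whenever i<k.
r[1] = 3
r[2] = 9
r[3] = 16
r[4] = 23
r[5] = 23  (first piece 1, then r[4]=23)
r[6] = 29  (first piece 2, then r[4]=23)
r[7] = 41
r[8] = 43  (first piece 4, then r[4]=23)
r[9] = 47  (first piece 2, then r[7]=41)
r[10] = 54  (first piece 3, then r[7]=41)
One optimal plan: pieces 7 + 3 (1 cut) → $57 − $3 = $54.

54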